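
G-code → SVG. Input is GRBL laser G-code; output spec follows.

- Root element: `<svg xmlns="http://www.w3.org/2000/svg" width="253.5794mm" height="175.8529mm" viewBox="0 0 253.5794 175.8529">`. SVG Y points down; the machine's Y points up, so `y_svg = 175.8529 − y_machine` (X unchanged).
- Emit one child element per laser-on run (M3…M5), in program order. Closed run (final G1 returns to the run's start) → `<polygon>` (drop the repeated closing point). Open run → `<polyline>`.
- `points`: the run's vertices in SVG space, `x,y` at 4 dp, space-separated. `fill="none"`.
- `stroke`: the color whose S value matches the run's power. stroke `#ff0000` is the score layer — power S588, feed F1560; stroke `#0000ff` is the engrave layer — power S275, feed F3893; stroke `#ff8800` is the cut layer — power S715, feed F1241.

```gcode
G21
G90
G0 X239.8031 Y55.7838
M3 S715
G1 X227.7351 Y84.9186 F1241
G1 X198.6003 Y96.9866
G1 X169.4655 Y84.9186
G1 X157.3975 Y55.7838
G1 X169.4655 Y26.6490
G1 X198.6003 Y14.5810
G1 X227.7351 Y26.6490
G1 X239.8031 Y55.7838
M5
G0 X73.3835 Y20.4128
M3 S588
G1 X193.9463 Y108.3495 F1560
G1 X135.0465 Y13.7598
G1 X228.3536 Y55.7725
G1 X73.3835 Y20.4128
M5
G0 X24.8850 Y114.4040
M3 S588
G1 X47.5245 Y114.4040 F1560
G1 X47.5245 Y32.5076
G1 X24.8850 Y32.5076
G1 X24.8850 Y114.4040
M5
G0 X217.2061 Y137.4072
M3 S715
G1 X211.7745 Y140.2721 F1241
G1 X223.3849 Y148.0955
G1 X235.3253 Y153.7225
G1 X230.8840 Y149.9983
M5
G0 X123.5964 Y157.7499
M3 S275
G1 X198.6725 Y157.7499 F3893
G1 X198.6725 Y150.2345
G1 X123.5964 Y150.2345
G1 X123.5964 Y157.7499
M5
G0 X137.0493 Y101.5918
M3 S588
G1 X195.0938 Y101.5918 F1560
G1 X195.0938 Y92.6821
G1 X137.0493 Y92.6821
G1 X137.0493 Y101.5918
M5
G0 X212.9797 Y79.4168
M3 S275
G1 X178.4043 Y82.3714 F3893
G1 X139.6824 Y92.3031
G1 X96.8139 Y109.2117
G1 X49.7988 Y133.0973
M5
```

Machine Y-up, SVG Y-down with viewBox height 175.8529, so y_svg = 175.8529 − y_machine; X carries over.

Run 1: the run's S715 means `#ff8800` (cut). The run returns to its start, so emit a `<polygon>` with points (Y-flipped): 239.8031,120.0691 227.7351,90.9343 198.6003,78.8663 169.4655,90.9343 157.3975,120.0691 169.4655,149.2039 198.6003,161.2719 227.7351,149.2039.

Run 2: the run's S588 means `#ff0000` (score). The run returns to its start, so emit a `<polygon>` with points (Y-flipped): 73.3835,155.4401 193.9463,67.5034 135.0465,162.0931 228.3536,120.0804.

Run 3: power S588 maps to stroke `#ff0000` (score). The run returns to its start, so emit a `<polygon>` with points (Y-flipped): 24.8850,61.4489 47.5245,61.4489 47.5245,143.3453 24.8850,143.3453.

Run 4: power S715 maps to stroke `#ff8800` (cut). The run is open, so emit a `<polyline>` with points (Y-flipped): 217.2061,38.4457 211.7745,35.5808 223.3849,27.7574 235.3253,22.1304 230.8840,25.8546.

Run 5: power S275 maps to stroke `#0000ff` (engrave). The run returns to its start, so emit a `<polygon>` with points (Y-flipped): 123.5964,18.1030 198.6725,18.1030 198.6725,25.6184 123.5964,25.6184.

Run 6: the run's S588 means `#ff0000` (score). The run returns to its start, so emit a `<polygon>` with points (Y-flipped): 137.0493,74.2611 195.0938,74.2611 195.0938,83.1708 137.0493,83.1708.

Run 7: S275 ⇒ engrave layer `#0000ff`. The run is open, so emit a `<polyline>` with points (Y-flipped): 212.9797,96.4361 178.4043,93.4815 139.6824,83.5498 96.8139,66.6412 49.7988,42.7556.

<svg xmlns="http://www.w3.org/2000/svg" width="253.5794mm" height="175.8529mm" viewBox="0 0 253.5794 175.8529">
  <polygon points="239.8031,120.0691 227.7351,90.9343 198.6003,78.8663 169.4655,90.9343 157.3975,120.0691 169.4655,149.2039 198.6003,161.2719 227.7351,149.2039" fill="none" stroke="#ff8800"/>
  <polygon points="73.3835,155.4401 193.9463,67.5034 135.0465,162.0931 228.3536,120.0804" fill="none" stroke="#ff0000"/>
  <polygon points="24.8850,61.4489 47.5245,61.4489 47.5245,143.3453 24.8850,143.3453" fill="none" stroke="#ff0000"/>
  <polyline points="217.2061,38.4457 211.7745,35.5808 223.3849,27.7574 235.3253,22.1304 230.8840,25.8546" fill="none" stroke="#ff8800"/>
  <polygon points="123.5964,18.1030 198.6725,18.1030 198.6725,25.6184 123.5964,25.6184" fill="none" stroke="#0000ff"/>
  <polygon points="137.0493,74.2611 195.0938,74.2611 195.0938,83.1708 137.0493,83.1708" fill="none" stroke="#ff0000"/>
  <polyline points="212.9797,96.4361 178.4043,93.4815 139.6824,83.5498 96.8139,66.6412 49.7988,42.7556" fill="none" stroke="#0000ff"/>
</svg>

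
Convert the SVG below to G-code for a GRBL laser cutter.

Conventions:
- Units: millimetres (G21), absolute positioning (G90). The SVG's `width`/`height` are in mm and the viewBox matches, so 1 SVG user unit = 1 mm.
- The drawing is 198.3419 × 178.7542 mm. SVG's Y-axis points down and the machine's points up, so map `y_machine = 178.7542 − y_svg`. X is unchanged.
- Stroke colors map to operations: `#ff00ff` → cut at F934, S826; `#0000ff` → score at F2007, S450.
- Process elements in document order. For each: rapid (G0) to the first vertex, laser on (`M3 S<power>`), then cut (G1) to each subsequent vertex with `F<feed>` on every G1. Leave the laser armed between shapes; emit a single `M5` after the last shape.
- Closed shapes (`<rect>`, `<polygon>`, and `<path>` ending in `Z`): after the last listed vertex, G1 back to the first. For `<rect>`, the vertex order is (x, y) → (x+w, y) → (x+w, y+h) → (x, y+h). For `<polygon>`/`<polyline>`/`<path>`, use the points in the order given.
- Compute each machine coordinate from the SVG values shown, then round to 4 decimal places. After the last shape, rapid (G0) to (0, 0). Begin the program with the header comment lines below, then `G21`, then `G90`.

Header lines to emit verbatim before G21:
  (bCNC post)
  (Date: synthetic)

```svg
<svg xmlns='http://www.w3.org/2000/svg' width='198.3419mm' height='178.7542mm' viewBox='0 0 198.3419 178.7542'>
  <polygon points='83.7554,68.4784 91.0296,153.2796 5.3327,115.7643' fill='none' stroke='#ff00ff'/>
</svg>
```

(bCNC post)
(Date: synthetic)
G21
G90
G0 X83.7554 Y110.2758
M3 S826
G1 X91.0296 Y25.4746 F934
G1 X5.3327 Y62.9899 F934
G1 X83.7554 Y110.2758 F934
M5
G0 X0.0000 Y0.0000

Since the viewBox matches the mm dimensions, user units are millimetres directly. The only transform is the Y-flip y_m = 178.7542 − y_svg.

Shape 1 is a closed polygon drawn with `<polygon>`. Its stroke #ff00ff means cut at S826, F934. After flipping Y the toolpath is (83.7554,110.2758) → (91.0296,25.4746) → (5.3327,62.9899) → (83.7554,110.2758), returning to the start.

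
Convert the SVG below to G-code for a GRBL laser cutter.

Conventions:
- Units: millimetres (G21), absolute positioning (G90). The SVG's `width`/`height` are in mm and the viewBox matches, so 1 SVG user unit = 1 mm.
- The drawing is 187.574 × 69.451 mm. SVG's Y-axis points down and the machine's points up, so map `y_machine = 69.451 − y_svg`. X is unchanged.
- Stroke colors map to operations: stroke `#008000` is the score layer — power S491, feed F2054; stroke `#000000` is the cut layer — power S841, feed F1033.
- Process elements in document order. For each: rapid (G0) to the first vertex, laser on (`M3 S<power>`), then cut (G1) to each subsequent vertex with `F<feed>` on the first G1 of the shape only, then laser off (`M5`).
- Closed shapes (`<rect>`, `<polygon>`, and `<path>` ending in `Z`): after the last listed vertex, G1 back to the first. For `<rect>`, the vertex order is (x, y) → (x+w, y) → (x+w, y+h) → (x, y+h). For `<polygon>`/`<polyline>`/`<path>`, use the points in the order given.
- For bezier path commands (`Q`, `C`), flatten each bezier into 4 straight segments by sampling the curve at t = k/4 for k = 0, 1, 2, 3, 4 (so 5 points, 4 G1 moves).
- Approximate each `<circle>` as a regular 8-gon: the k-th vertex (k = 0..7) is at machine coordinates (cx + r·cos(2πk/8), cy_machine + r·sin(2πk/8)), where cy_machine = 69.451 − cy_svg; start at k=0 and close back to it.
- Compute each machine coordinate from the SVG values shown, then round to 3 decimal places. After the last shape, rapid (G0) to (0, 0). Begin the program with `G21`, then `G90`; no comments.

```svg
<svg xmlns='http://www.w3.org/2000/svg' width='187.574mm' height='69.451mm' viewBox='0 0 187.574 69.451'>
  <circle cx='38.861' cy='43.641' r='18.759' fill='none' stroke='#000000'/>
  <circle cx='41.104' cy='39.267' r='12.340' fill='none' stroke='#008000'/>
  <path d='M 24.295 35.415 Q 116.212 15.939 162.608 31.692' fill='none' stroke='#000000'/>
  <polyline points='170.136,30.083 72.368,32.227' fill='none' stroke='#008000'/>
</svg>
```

G21
G90
G0 X57.620 Y25.810
M3 S841
G1 X52.126 Y39.075 F1033
G1 X38.861 Y44.569
G1 X25.596 Y39.075
G1 X20.102 Y25.810
G1 X25.596 Y12.545
G1 X38.861 Y7.051
G1 X52.126 Y12.545
G1 X57.620 Y25.810
M5
G0 X53.444 Y30.184
M3 S491
G1 X49.830 Y38.910 F2054
G1 X41.104 Y42.524
G1 X32.378 Y38.910
G1 X28.764 Y30.184
G1 X32.378 Y21.458
G1 X41.104 Y17.844
G1 X49.830 Y21.458
G1 X53.444 Y30.184
M5
G0 X24.295 Y34.036
M3 S841
G1 X67.408 Y41.572 F1033
G1 X104.832 Y44.705
G1 X136.565 Y43.434
G1 X162.608 Y37.759
M5
G0 X170.136 Y39.368
M3 S491
G1 X72.368 Y37.224 F2054
M5
G0 X0.000 Y0.000

1 u = 1 mm; y_m = 69.451 − y.

[1] `<circle>` circle, #000000→cut S841 F1033: (57.620,25.810) → (52.126,39.075) → (38.861,44.569) → (25.596,39.075) → (20.102,25.810) → (25.596,12.545) → (38.861,7.051) → (52.126,12.545) → (57.620,25.810) (closed)

[2] `<circle>` circle, #008000→score S491 F2054: (53.444,30.184) → (49.830,38.910) → (41.104,42.524) → (32.378,38.910) → (28.764,30.184) → (32.378,21.458) → (41.104,17.844) → (49.830,21.458) → (53.444,30.184) (closed)

[3] `<path>` quadratic bezier, #000000→cut S841 F1033: (24.295,34.036) → (67.408,41.572) → (104.832,44.705) → (136.565,43.434) → (162.608,37.759)

[4] `<polyline>` line segment, #008000→score S491 F2054: (170.136,39.368) → (72.368,37.224)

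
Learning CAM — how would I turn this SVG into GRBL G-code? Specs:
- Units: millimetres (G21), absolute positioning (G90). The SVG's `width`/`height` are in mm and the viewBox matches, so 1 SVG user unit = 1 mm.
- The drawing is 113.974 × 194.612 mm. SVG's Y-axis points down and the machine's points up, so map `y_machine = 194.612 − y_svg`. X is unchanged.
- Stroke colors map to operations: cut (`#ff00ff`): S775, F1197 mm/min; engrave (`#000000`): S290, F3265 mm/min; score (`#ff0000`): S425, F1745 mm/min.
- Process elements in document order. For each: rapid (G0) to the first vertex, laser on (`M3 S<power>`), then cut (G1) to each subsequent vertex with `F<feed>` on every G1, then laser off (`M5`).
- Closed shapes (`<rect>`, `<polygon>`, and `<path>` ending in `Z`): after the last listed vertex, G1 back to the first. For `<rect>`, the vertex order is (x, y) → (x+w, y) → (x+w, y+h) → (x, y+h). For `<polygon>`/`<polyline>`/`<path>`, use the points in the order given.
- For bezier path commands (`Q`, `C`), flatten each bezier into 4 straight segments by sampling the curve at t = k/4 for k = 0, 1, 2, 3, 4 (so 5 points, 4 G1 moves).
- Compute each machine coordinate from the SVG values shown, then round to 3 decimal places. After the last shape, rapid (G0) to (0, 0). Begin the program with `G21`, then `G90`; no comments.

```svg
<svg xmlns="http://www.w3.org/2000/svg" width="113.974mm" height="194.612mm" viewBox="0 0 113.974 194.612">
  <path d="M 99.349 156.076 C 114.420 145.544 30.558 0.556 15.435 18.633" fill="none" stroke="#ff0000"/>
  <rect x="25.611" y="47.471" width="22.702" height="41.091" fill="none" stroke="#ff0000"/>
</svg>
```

1 u = 1 mm; y_m = 194.612 − y.

[1] `<path>` cubic bezier, #ff0000→score S425 F1745: (99.349,38.536) → (94.722,66.997) → (68.715,117.986) → (37.046,163.611) → (15.435,175.979)

[2] `<rect>` rectangle, #ff0000→score S425 F1745: (25.611,147.141) → (48.313,147.141) → (48.313,106.050) → (25.611,106.050) → (25.611,147.141) (closed)

G21
G90
G0 X99.349 Y38.536
M3 S425
G1 X94.722 Y66.997 F1745
G1 X68.715 Y117.986 F1745
G1 X37.046 Y163.611 F1745
G1 X15.435 Y175.979 F1745
M5
G0 X25.611 Y147.141
M3 S425
G1 X48.313 Y147.141 F1745
G1 X48.313 Y106.050 F1745
G1 X25.611 Y106.050 F1745
G1 X25.611 Y147.141 F1745
M5
G0 X0.000 Y0.000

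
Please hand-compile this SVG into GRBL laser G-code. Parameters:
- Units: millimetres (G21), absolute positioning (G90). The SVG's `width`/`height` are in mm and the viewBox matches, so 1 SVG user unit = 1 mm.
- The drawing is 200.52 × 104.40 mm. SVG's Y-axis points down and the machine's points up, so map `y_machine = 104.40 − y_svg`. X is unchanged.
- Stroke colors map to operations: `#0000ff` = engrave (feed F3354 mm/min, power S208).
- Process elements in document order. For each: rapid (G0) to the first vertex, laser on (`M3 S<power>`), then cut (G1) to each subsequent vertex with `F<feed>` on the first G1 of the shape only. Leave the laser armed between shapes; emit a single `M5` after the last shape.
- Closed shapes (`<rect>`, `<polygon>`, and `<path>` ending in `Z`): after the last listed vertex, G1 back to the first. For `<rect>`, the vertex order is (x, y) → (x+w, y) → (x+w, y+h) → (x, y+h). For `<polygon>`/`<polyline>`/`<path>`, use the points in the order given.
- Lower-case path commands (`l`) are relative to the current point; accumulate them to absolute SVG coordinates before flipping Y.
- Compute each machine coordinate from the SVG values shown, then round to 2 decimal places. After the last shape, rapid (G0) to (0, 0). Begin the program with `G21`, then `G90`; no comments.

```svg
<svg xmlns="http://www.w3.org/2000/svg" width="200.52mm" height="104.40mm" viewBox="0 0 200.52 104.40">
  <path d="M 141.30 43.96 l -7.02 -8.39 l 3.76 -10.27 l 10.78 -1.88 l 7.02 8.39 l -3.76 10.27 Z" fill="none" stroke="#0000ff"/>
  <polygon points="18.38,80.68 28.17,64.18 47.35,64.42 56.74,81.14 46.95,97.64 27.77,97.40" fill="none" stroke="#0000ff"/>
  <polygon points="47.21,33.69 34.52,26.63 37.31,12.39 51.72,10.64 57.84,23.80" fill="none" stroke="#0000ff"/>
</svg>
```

G21
G90
G0 X141.30 Y60.44
M3 S208
G1 X134.28 Y68.83 F3354
G1 X138.04 Y79.10
G1 X148.82 Y80.98
G1 X155.84 Y72.59
G1 X152.08 Y62.32
G1 X141.30 Y60.44
G0 X18.38 Y23.72
M3 S208
G1 X28.17 Y40.22 F3354
G1 X47.35 Y39.98
G1 X56.74 Y23.26
G1 X46.95 Y6.76
G1 X27.77 Y7.00
G1 X18.38 Y23.72
G0 X47.21 Y70.71
M3 S208
G1 X34.52 Y77.77 F3354
G1 X37.31 Y92.01
G1 X51.72 Y93.76
G1 X57.84 Y80.60
G1 X47.21 Y70.71
M5
G0 X0.00 Y0.00

Since the viewBox matches the mm dimensions, user units are millimetres directly. The only transform is the Y-flip y_m = 104.40 − y_svg.

Shape 1 is a regular polygon drawn with `<path>`. Its stroke #0000ff means engrave at S208, F3354. After flipping Y the toolpath is (141.30,60.44) → (134.28,68.83) → (138.04,79.10) → (148.82,80.98) → (155.84,72.59) → (152.08,62.32) → (141.30,60.44), returning to the start.

Shape 2 is a regular polygon drawn with `<polygon>`. Its stroke #0000ff means engrave at S208, F3354. After flipping Y the toolpath is (18.38,23.72) → (28.17,40.22) → (47.35,39.98) → (56.74,23.26) → (46.95,6.76) → (27.77,7.00) → (18.38,23.72), returning to the start.

Shape 3 is a regular polygon drawn with `<polygon>`. Its stroke #0000ff means engrave at S208, F3354. After flipping Y the toolpath is (47.21,70.71) → (34.52,77.77) → (37.31,92.01) → (51.72,93.76) → (57.84,80.60) → (47.21,70.71), returning to the start.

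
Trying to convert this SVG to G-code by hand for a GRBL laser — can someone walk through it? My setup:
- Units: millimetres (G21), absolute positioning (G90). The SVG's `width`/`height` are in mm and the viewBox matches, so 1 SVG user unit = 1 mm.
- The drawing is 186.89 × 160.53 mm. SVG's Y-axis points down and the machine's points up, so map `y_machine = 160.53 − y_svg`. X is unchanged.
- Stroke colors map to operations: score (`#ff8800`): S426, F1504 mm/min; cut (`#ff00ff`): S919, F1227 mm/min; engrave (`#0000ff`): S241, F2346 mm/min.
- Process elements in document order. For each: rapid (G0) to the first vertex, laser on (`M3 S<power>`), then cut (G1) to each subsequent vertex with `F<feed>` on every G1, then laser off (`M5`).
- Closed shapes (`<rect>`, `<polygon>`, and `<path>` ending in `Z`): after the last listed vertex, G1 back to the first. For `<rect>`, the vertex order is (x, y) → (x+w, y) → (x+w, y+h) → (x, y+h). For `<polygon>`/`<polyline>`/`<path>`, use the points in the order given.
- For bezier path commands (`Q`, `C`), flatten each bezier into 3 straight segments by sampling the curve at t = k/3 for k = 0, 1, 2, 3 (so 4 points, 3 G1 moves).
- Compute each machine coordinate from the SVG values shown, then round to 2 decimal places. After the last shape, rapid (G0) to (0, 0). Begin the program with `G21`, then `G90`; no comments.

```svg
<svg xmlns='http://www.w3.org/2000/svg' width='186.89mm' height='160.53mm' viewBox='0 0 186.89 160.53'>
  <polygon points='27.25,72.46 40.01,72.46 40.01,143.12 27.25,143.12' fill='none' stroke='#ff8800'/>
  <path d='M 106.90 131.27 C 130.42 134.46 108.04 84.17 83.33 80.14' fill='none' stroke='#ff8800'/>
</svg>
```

viewBox `0 0 186.89 160.53` with mm width/height → 1 unit = 1 mm. Flip: y_m = 160.53 − y_svg.

**Shape 1** — `<polygon>` rectangle, stroke `#ff8800` → score (S426, F1504). Machine vertices: (27.25,88.07) → (40.01,88.07) → (40.01,17.41) → (27.25,17.41) → (27.25,88.07). Closed: final G1 returns to the first vertex.

**Shape 2** — `<path>` cubic bezier, stroke `#ff8800` → score (S426, F1504). Control points (SVG): P0=(106.90,131.27), P1=(130.42,134.46), P2=(108.04,84.17), P3=(83.33,80.14); sampled at t=k/3. Machine vertices: (106.90,29.26) → (116.73,40.20) → (105.65,64.63) → (83.33,80.39). Open path.

G21
G90
G0 X27.25 Y88.07
M3 S426
G1 X40.01 Y88.07 F1504
G1 X40.01 Y17.41 F1504
G1 X27.25 Y17.41 F1504
G1 X27.25 Y88.07 F1504
M5
G0 X106.90 Y29.26
M3 S426
G1 X116.73 Y40.20 F1504
G1 X105.65 Y64.63 F1504
G1 X83.33 Y80.39 F1504
M5
G0 X0.00 Y0.00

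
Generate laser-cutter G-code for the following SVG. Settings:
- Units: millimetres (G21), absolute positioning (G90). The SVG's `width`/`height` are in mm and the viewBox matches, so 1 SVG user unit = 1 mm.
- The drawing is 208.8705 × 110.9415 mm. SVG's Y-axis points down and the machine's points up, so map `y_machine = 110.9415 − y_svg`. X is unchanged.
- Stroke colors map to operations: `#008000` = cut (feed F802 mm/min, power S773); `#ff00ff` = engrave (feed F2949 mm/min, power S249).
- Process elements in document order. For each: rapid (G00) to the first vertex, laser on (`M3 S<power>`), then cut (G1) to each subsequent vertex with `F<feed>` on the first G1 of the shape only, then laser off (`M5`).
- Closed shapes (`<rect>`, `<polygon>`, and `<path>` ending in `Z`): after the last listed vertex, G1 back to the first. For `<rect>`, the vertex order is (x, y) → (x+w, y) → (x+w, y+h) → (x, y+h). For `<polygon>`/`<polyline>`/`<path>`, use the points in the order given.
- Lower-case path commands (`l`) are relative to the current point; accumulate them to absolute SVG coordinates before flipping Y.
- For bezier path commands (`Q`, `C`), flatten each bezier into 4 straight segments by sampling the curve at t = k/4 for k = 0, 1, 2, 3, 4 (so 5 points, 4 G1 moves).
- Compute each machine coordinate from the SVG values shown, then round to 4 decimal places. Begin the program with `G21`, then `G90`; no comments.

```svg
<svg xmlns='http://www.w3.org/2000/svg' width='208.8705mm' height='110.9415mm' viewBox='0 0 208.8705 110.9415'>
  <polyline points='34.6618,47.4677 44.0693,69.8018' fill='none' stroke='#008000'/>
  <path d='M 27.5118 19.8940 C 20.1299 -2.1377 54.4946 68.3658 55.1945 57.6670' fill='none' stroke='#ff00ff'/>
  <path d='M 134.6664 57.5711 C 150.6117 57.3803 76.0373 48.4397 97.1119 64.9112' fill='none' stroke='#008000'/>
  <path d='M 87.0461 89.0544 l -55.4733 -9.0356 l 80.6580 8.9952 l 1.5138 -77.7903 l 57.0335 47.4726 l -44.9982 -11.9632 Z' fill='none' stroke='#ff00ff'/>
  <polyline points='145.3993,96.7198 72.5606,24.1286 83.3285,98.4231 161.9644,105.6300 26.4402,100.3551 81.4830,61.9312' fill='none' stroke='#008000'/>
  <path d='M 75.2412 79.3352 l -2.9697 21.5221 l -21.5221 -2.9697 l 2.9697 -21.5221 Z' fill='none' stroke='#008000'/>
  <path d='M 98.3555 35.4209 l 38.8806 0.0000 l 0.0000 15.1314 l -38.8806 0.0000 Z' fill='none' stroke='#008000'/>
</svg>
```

G21
G90
G00 X34.6618 Y63.4738
M3 S773
G1 X44.0693 Y41.1397 F802
M5
G00 X27.5118 Y91.0475
M3 S249
G1 X28.6246 Y92.9356 F2949
G1 X38.3225 Y76.4108
G1 X49.5357 Y57.7612
G1 X55.1945 Y53.2745
M5
G00 X134.6664 Y53.3704
M3 S773
G1 X132.5618 Y54.6203 F802
G1 X113.9657 Y55.9487
G1 X96.3313 Y54.1529
G1 X97.1119 Y46.0303
M5
G00 X87.0461 Y21.8871
M3 S249
G1 X31.5728 Y30.9227 F2949
G1 X112.2308 Y21.9275
G1 X113.7446 Y99.7178
G1 X170.7781 Y52.2452
G1 X125.7799 Y64.2084
G1 X87.0461 Y21.8871
M5
G00 X145.3993 Y14.2217
M3 S773
G1 X72.5606 Y86.8129 F802
G1 X83.3285 Y12.5184
G1 X161.9644 Y5.3115
G1 X26.4402 Y10.5864
G1 X81.4830 Y49.0103
M5
G00 X75.2412 Y31.6063
M3 S773
G1 X72.2715 Y10.0842 F802
G1 X50.7494 Y13.0539
G1 X53.7191 Y34.5760
G1 X75.2412 Y31.6063
M5
G00 X98.3555 Y75.5206
M3 S773
G1 X137.2361 Y75.5206 F802
G1 X137.2361 Y60.3892
G1 X98.3555 Y60.3892
G1 X98.3555 Y75.5206
M5

viewBox `0 0 208.8705 110.9415` with mm width/height → 1 unit = 1 mm. Flip: y_m = 110.9415 − y_svg.

**Shape 1** — `<polyline>` line segment, stroke `#008000` → cut (S773, F802). Machine vertices: (34.6618,63.4738) → (44.0693,41.1397). Open path.

**Shape 2** — `<path>` cubic bezier, stroke `#ff00ff` → engrave (S249, F2949). Control points (SVG): P0=(27.5118,19.8940), P1=(20.1299,-2.1377), P2=(54.4946,68.3658), P3=(55.1945,57.6670); sampled at t=k/4. Machine vertices: (27.5118,91.0475) → (28.6246,92.9356) → (38.3225,76.4108) → (49.5357,57.7612) → (55.1945,53.2745). Open path.

**Shape 3** — `<path>` cubic bezier, stroke `#008000` → cut (S773, F802). Control points (SVG): P0=(134.6664,57.5711), P1=(150.6117,57.3803), P2=(76.0373,48.4397), P3=(97.1119,64.9112); sampled at t=k/4. Machine vertices: (134.6664,53.3704) → (132.5618,54.6203) → (113.9657,55.9487) → (96.3313,54.1529) → (97.1119,46.0303). Open path.

**Shape 4** — `<path>` closed polygon, stroke `#ff00ff` → engrave (S249, F2949). Machine vertices: (87.0461,21.8871) → (31.5728,30.9227) → (112.2308,21.9275) → (113.7446,99.7178) → (170.7781,52.2452) → (125.7799,64.2084) → (87.0461,21.8871). Closed: final G1 returns to the first vertex.

**Shape 5** — `<polyline>` open polyline, stroke `#008000` → cut (S773, F802). Machine vertices: (145.3993,14.2217) → (72.5606,86.8129) → (83.3285,12.5184) → (161.9644,5.3115) → (26.4402,10.5864) → (81.4830,49.0103). Open path.

**Shape 6** — `<path>` regular polygon, stroke `#008000` → cut (S773, F802). Machine vertices: (75.2412,31.6063) → (72.2715,10.0842) → (50.7494,13.0539) → (53.7191,34.5760) → (75.2412,31.6063). Closed: final G1 returns to the first vertex.

**Shape 7** — `<path>` rectangle, stroke `#008000` → cut (S773, F802). Machine vertices: (98.3555,75.5206) → (137.2361,75.5206) → (137.2361,60.3892) → (98.3555,60.3892) → (98.3555,75.5206). Closed: final G1 returns to the first vertex.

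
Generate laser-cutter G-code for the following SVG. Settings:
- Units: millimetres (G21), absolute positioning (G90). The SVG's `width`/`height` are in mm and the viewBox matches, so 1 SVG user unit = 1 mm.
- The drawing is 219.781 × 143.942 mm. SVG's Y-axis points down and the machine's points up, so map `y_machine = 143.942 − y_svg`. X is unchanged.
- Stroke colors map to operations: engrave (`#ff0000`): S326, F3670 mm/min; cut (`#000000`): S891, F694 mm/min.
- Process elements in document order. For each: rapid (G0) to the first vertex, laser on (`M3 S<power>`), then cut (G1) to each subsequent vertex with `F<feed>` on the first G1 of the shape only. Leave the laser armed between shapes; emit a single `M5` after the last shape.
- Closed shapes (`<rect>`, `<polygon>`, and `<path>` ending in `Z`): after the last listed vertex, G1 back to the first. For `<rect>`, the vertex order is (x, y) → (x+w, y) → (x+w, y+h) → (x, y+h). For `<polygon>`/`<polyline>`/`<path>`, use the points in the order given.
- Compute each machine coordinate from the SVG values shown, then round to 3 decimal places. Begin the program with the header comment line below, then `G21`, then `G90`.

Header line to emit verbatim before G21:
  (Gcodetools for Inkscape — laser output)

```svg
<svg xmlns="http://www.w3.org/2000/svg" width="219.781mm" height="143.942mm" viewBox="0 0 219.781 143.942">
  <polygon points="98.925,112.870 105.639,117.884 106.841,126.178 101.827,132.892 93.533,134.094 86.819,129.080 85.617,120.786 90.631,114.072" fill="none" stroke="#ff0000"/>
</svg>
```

(Gcodetools for Inkscape — laser output)
G21
G90
G0 X98.925 Y31.072
M3 S326
G1 X105.639 Y26.058 F3670
G1 X106.841 Y17.764
G1 X101.827 Y11.050
G1 X93.533 Y9.848
G1 X86.819 Y14.862
G1 X85.617 Y23.156
G1 X90.631 Y29.870
G1 X98.925 Y31.072
M5

1 u = 1 mm; y_m = 143.942 − y.

[1] `<polygon>` regular polygon, #ff0000→engrave S326 F3670: (98.925,31.072) → (105.639,26.058) → (106.841,17.764) → (101.827,11.050) → (93.533,9.848) → (86.819,14.862) → (85.617,23.156) → (90.631,29.870) → (98.925,31.072) (closed)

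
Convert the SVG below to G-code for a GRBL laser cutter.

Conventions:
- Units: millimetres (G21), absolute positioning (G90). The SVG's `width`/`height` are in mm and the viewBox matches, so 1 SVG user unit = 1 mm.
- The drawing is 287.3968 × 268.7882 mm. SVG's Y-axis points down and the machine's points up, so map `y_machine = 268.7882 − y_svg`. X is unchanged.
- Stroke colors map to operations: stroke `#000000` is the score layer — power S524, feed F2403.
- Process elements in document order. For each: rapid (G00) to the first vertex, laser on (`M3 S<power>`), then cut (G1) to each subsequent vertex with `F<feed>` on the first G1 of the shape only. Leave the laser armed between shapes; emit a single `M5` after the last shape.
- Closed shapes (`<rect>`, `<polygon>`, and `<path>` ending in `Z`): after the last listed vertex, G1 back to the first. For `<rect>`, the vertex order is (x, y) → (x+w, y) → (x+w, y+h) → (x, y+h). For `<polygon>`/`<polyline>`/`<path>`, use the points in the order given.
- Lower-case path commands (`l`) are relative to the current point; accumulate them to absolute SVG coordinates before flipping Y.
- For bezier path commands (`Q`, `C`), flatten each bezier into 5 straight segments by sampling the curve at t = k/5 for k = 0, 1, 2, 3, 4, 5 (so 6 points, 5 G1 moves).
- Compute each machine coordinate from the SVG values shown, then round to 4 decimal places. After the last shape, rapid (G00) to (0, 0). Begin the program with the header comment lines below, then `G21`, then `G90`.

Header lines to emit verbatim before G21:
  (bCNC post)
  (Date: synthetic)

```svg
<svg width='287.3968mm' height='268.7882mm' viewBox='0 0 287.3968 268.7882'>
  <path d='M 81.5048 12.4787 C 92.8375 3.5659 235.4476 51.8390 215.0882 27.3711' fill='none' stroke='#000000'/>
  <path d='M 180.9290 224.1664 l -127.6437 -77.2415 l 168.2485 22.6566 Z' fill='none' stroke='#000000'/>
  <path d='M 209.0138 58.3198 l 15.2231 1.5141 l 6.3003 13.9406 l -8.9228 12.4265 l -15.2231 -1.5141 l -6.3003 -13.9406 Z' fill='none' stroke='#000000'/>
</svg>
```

(bCNC post)
(Date: synthetic)
G21
G90
G00 X81.5048 Y256.3095
M3 S524
G1 X101.7037 Y255.8343 F2403
G1 X139.2854 Y247.8709
G1 X180.1259 Y238.6560
G1 X210.1015 Y234.4259
G1 X215.0882 Y241.4171
G00 X180.9290 Y44.6218
M3 S524
G1 X53.2853 Y121.8633 F2403
G1 X221.5338 Y99.2067
G1 X180.9290 Y44.6218
G00 X209.0138 Y210.4684
M3 S524
G1 X224.2369 Y208.9543 F2403
G1 X230.5372 Y195.0137
G1 X221.6144 Y182.5872
G1 X206.3913 Y184.1013
G1 X200.0910 Y198.0419
G1 X209.0138 Y210.4684
M5
G00 X0.0000 Y0.0000

viewBox `0 0 287.3968 268.7882` with mm width/height → 1 unit = 1 mm. Flip: y_m = 268.7882 − y_svg.

**Shape 1** — `<path>` cubic bezier, stroke `#000000` → score (S524, F2403). Control points (SVG): P0=(81.5048,12.4787), P1=(92.8375,3.5659), P2=(235.4476,51.8390), P3=(215.0882,27.3711); sampled at t=k/5. Machine vertices: (81.5048,256.3095) → (101.7037,255.8343) → (139.2854,247.8709) → (180.1259,238.6560) → (210.1015,234.4259) → (215.0882,241.4171). Open path.

**Shape 2** — `<path>` closed polygon, stroke `#000000` → score (S524, F2403). Machine vertices: (180.9290,44.6218) → (53.2853,121.8633) → (221.5338,99.2067) → (180.9290,44.6218). Closed: final G1 returns to the first vertex.

**Shape 3** — `<path>` regular polygon, stroke `#000000` → score (S524, F2403). Machine vertices: (209.0138,210.4684) → (224.2369,208.9543) → (230.5372,195.0137) → (221.6144,182.5872) → (206.3913,184.1013) → (200.0910,198.0419) → (209.0138,210.4684). Closed: final G1 returns to the first vertex.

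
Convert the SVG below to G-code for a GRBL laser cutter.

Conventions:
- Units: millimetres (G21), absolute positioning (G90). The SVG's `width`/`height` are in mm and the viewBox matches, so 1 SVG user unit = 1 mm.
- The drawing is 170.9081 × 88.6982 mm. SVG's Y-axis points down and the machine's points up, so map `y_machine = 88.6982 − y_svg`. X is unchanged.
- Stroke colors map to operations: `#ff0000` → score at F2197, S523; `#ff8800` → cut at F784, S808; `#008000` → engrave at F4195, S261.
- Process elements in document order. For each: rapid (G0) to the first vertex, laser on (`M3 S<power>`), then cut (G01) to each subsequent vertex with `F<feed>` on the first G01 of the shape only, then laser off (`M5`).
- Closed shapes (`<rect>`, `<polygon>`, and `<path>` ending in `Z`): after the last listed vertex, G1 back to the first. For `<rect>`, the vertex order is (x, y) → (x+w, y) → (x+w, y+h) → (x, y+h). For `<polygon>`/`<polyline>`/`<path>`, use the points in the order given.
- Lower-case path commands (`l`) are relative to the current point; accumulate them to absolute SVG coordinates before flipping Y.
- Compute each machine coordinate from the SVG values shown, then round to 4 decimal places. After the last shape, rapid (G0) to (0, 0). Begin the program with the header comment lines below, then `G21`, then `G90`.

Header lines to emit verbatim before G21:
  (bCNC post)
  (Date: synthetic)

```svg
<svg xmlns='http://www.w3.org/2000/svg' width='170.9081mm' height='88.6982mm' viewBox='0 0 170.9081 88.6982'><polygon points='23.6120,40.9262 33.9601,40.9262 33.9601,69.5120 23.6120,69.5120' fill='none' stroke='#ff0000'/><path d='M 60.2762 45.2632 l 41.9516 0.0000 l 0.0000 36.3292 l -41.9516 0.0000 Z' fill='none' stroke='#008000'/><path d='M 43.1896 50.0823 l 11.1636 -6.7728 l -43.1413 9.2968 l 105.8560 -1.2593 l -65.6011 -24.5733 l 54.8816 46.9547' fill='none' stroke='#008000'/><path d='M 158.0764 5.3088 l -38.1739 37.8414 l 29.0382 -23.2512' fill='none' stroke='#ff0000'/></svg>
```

(bCNC post)
(Date: synthetic)
G21
G90
G0 X23.6120 Y47.7720
M3 S523
G01 X33.9601 Y47.7720 F2197
G01 X33.9601 Y19.1862
G01 X23.6120 Y19.1862
G01 X23.6120 Y47.7720
M5
G0 X60.2762 Y43.4350
M3 S261
G01 X102.2278 Y43.4350 F4195
G01 X102.2278 Y7.1058
G01 X60.2762 Y7.1058
G01 X60.2762 Y43.4350
M5
G0 X43.1896 Y38.6159
M3 S261
G01 X54.3532 Y45.3887 F4195
G01 X11.2119 Y36.0919
G01 X117.0679 Y37.3512
G01 X51.4668 Y61.9245
G01 X106.3484 Y14.9698
M5
G0 X158.0764 Y83.3894
M3 S523
G01 X119.9025 Y45.5480 F2197
G01 X148.9407 Y68.7992
M5
G0 X0.0000 Y0.0000

viewBox `0 0 170.9081 88.6982` with mm width/height → 1 unit = 1 mm. Flip: y_m = 88.6982 − y_svg.

**Shape 1** — `<polygon>` rectangle, stroke `#ff0000` → score (S523, F2197). Machine vertices: (23.6120,47.7720) → (33.9601,47.7720) → (33.9601,19.1862) → (23.6120,19.1862) → (23.6120,47.7720). Closed: final G1 returns to the first vertex.

**Shape 2** — `<path>` rectangle, stroke `#008000` → engrave (S261, F4195). Machine vertices: (60.2762,43.4350) → (102.2278,43.4350) → (102.2278,7.1058) → (60.2762,7.1058) → (60.2762,43.4350). Closed: final G1 returns to the first vertex.

**Shape 3** — `<path>` open polyline, stroke `#008000` → engrave (S261, F4195). Machine vertices: (43.1896,38.6159) → (54.3532,45.3887) → (11.2119,36.0919) → (117.0679,37.3512) → (51.4668,61.9245) → (106.3484,14.9698). Open path.

**Shape 4** — `<path>` open polyline, stroke `#ff0000` → score (S523, F2197). Machine vertices: (158.0764,83.3894) → (119.9025,45.5480) → (148.9407,68.7992). Open path.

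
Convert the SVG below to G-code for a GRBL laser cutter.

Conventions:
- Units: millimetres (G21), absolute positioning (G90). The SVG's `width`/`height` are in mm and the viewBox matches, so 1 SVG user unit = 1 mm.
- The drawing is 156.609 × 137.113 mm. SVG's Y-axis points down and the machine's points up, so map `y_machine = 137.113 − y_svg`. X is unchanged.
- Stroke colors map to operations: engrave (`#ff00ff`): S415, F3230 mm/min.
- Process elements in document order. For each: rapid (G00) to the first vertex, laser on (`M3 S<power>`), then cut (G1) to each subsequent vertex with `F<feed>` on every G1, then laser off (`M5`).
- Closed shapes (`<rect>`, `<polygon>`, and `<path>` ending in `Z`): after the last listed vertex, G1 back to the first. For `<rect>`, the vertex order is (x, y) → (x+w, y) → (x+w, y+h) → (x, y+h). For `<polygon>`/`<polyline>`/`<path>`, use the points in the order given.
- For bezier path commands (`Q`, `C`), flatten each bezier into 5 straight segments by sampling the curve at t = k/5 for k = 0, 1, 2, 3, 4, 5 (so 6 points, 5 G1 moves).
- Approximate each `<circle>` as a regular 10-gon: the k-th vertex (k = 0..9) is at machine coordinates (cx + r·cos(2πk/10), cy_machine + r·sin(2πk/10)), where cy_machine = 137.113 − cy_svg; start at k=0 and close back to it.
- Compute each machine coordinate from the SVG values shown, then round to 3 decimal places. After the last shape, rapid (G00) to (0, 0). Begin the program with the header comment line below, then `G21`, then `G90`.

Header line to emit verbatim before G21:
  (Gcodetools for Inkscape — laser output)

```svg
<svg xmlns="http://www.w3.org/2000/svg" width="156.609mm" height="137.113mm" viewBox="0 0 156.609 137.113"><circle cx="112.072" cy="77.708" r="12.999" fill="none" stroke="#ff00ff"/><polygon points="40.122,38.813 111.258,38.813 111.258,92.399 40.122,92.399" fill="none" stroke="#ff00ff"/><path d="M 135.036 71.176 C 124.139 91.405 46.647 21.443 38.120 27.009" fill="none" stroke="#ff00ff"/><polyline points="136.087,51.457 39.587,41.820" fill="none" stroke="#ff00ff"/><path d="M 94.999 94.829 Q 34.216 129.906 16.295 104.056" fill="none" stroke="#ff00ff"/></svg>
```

(Gcodetools for Inkscape — laser output)
G21
G90
G00 X125.071 Y59.405
M3 S415
G1 X122.588 Y67.046 F3230
G1 X116.089 Y71.768 F3230
G1 X108.055 Y71.768 F3230
G1 X101.556 Y67.046 F3230
G1 X99.073 Y59.405 F3230
G1 X101.556 Y51.764 F3230
G1 X108.055 Y47.042 F3230
G1 X116.089 Y47.042 F3230
G1 X122.588 Y51.764 F3230
G1 X125.071 Y59.405 F3230
M5
G00 X40.122 Y98.300
M3 S415
G1 X111.258 Y98.300 F3230
G1 X111.258 Y44.714 F3230
G1 X40.122 Y44.714 F3230
G1 X40.122 Y98.300 F3230
M5
G00 X135.036 Y65.937
M3 S415
G1 X121.591 Y63.297 F3230
G1 X98.670 Y74.348 F3230
G1 X72.780 Y91.136 F3230
G1 X50.428 Y105.706 F3230
G1 X38.120 Y110.104 F3230
M5
G00 X136.087 Y85.656
M3 S415
G1 X39.587 Y95.293 F3230
M5
G00 X94.999 Y42.284
M3 S415
G1 X72.400 Y30.690 F3230
G1 X53.231 Y23.971 F3230
G1 X37.490 Y22.125 F3230
G1 X25.178 Y25.154 F3230
G1 X16.295 Y33.057 F3230
M5
G00 X0.000 Y0.000

viewBox `0 0 156.609 137.113` with mm width/height → 1 unit = 1 mm. Flip: y_m = 137.113 − y_svg.

**Shape 1** — `<circle>` circle, stroke `#ff00ff` → engrave (S415, F3230). Machine vertices: (125.071,59.405) → (122.588,67.046) → (116.089,71.768) → (108.055,71.768) → (101.556,67.046) → (99.073,59.405) → (101.556,51.764) → (108.055,47.042) → (116.089,47.042) → (122.588,51.764) → (125.071,59.405). Closed: final G1 returns to the first vertex.

**Shape 2** — `<polygon>` rectangle, stroke `#ff00ff` → engrave (S415, F3230). Machine vertices: (40.122,98.300) → (111.258,98.300) → (111.258,44.714) → (40.122,44.714) → (40.122,98.300). Closed: final G1 returns to the first vertex.

**Shape 3** — `<path>` cubic bezier, stroke `#ff00ff` → engrave (S415, F3230). Control points (SVG): P0=(135.036,71.176), P1=(124.139,91.405), P2=(46.647,21.443), P3=(38.120,27.009); sampled at t=k/5. Machine vertices: (135.036,65.937) → (121.591,63.297) → (98.670,74.348) → (72.780,91.136) → (50.428,105.706) → (38.120,110.104). Open path.

**Shape 4** — `<polyline>` line segment, stroke `#ff00ff` → engrave (S415, F3230). Machine vertices: (136.087,85.656) → (39.587,95.293). Open path.

**Shape 5** — `<path>` quadratic bezier, stroke `#ff00ff` → engrave (S415, F3230). Control points (SVG): P0=(94.999,94.829), P1=(34.216,129.906), P2=(16.295,104.056); sampled at t=k/5. Machine vertices: (94.999,42.284) → (72.400,30.690) → (53.231,23.971) → (37.490,22.125) → (25.178,25.154) → (16.295,33.057). Open path.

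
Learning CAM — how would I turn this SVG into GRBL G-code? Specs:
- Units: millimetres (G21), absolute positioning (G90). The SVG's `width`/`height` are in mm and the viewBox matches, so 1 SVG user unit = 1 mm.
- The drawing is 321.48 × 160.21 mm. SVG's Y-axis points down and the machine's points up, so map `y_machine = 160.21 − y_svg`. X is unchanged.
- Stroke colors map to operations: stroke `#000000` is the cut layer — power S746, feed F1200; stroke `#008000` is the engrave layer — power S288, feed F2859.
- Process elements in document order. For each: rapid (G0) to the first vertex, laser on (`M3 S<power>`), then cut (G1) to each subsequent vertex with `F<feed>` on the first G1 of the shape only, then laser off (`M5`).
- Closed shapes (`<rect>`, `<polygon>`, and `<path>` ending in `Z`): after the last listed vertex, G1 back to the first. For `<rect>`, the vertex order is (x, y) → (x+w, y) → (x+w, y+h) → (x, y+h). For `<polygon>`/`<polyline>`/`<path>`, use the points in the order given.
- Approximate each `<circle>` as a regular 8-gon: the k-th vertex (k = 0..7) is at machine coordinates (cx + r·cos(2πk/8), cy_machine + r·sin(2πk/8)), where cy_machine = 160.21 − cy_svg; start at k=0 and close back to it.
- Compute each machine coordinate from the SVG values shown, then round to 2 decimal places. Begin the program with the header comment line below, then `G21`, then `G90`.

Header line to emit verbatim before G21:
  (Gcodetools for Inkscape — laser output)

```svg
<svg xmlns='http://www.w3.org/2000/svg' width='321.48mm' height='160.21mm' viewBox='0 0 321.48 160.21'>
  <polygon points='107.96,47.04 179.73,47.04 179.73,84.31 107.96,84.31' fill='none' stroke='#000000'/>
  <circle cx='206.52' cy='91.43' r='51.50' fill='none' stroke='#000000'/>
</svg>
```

(Gcodetools for Inkscape — laser output)
G21
G90
G0 X107.96 Y113.17
M3 S746
G1 X179.73 Y113.17 F1200
G1 X179.73 Y75.90
G1 X107.96 Y75.90
G1 X107.96 Y113.17
M5
G0 X258.02 Y68.78
M3 S746
G1 X242.94 Y105.20 F1200
G1 X206.52 Y120.28
G1 X170.10 Y105.20
G1 X155.02 Y68.78
G1 X170.10 Y32.36
G1 X206.52 Y17.28
G1 X242.94 Y32.36
G1 X258.02 Y68.78
M5

1 u = 1 mm; y_m = 160.21 − y.

[1] `<polygon>` rectangle, #000000→cut S746 F1200: (107.96,113.17) → (179.73,113.17) → (179.73,75.90) → (107.96,75.90) → (107.96,113.17) (closed)

[2] `<circle>` circle, #000000→cut S746 F1200: (258.02,68.78) → (242.94,105.20) → (206.52,120.28) → (170.10,105.20) → (155.02,68.78) → (170.10,32.36) → (206.52,17.28) → (242.94,32.36) → (258.02,68.78) (closed)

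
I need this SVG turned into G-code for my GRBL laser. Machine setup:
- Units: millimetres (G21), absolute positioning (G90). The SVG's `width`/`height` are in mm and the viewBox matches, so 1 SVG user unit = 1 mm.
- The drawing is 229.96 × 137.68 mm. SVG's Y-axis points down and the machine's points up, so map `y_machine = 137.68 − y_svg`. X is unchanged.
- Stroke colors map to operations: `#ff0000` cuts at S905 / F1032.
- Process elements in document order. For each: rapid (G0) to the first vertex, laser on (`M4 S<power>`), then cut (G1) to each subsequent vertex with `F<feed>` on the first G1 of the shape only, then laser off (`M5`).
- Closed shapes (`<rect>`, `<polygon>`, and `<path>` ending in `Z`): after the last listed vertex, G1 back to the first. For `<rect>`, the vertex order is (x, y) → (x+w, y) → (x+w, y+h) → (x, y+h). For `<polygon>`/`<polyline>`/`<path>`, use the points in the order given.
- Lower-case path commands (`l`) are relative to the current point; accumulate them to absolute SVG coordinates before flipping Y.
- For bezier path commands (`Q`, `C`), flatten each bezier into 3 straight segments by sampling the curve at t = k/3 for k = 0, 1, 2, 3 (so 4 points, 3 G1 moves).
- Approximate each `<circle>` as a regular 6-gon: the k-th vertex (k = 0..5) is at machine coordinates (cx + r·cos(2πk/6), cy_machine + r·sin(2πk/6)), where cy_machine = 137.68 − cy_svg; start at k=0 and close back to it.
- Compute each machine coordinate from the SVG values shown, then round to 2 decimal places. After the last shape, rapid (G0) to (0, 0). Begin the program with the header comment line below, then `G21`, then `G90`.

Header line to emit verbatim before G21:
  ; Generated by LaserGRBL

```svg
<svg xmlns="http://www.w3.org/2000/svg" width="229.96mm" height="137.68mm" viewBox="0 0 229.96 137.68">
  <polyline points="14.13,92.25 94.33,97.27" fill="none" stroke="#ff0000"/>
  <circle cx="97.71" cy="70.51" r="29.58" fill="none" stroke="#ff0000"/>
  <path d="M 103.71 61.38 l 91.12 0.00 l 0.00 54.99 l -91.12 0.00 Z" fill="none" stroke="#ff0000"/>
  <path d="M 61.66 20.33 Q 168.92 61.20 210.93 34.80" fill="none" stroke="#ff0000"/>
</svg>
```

; Generated by LaserGRBL
G21
G90
G0 X14.13 Y45.43
M4 S905
G1 X94.33 Y40.41 F1032
M5
G0 X127.29 Y67.17
M4 S905
G1 X112.50 Y92.79 F1032
G1 X82.92 Y92.79
G1 X68.13 Y67.17
G1 X82.92 Y41.55
G1 X112.50 Y41.55
G1 X127.29 Y67.17
M5
G0 X103.71 Y76.30
M4 S905
G1 X194.83 Y76.30 F1032
G1 X194.83 Y21.31
G1 X103.71 Y21.31
G1 X103.71 Y76.30
M5
G0 X61.66 Y117.35
M4 S905
G1 X125.92 Y97.58 F1032
G1 X175.67 Y92.75
G1 X210.93 Y102.88
M5
G0 X0.00 Y0.00

Since the viewBox matches the mm dimensions, user units are millimetres directly. The only transform is the Y-flip y_m = 137.68 − y_svg.

Shape 1 is a line segment drawn with `<polyline>`. Its stroke #ff0000 means cut at S905, F1032. After flipping Y the toolpath is (14.13,45.43) → (94.33,40.41).

Shape 2 is a circle drawn with `<circle>`. Its stroke #ff0000 means cut at S905, F1032. After flipping Y the toolpath is (127.29,67.17) → (112.50,92.79) → (82.92,92.79) → (68.13,67.17) → (82.92,41.55) → (112.50,41.55) → (127.29,67.17), returning to the start.

Shape 3 is a rectangle drawn with `<path>`. Its stroke #ff0000 means cut at S905, F1032. After flipping Y the toolpath is (103.71,76.30) → (194.83,76.30) → (194.83,21.31) → (103.71,21.31) → (103.71,76.30), returning to the start.

Shape 4 is a quadratic bezier drawn with `<path>`. Its stroke #ff0000 means cut at S905, F1032. After flipping Y the toolpath is (61.66,117.35) → (125.92,97.58) → (175.67,92.75) → (210.93,102.88).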